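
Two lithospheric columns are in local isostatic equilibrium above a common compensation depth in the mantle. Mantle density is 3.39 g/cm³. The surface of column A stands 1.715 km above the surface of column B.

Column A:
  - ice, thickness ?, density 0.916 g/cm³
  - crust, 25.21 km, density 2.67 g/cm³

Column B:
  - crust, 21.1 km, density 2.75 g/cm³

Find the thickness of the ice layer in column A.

0.472 km

Take the compensation level at the base of the deeper column (depth z_c below the surface of column A) and equate Σ ρ_i t_i down to z_c; mantle fills any gap and the z_c terms cancel.
Column A: x×0.916 + 25.21×2.67 + (z_c − 25.21 − x)×3.39
Column B: 1.715×0 + 21.1×2.75 + (z_c − 1.715 − 21.1)×3.39
The z_c×3.39 term appears on both sides and cancels. Collect the known terms of each column as K = Σ(ρt)_known − 3.39 × (depth of known layers): K_A = 67.3107 − 3.39×25.21 = −18.1512; K_B = 58.025 − 3.39×(1.715 + 21.1) = −19.31785.
Balance: K_A − x×(3.39 − 0.916) = K_B, so x = (K_A − K_B)/(3.39 − 0.916) = 1.16665/2.474 = 0.472 km.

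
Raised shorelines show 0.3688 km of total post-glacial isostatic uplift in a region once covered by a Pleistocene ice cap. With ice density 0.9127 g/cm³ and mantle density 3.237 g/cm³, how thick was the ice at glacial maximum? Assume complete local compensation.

1.31 km

u = t ρ_ice/ρ_m → t = u ρ_m/ρ_ice = 0.3688 km × 3.237/0.9127 = 1.31 km.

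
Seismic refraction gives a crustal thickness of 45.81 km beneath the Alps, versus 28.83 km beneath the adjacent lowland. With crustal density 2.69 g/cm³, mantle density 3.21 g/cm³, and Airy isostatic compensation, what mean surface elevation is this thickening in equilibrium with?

2.75 km

Excess crust Δ = 45.81 km − 28.83 km = 16.98 km, split between elevation h and root r with h + r = Δ.
Airy balance ρ_c h = (ρ_m − ρ_c) r gives r = h ρ_c/(ρ_m − ρ_c), so h (1 + ρ_c/(ρ_m − ρ_c)) = Δ, i.e. h = Δ (ρ_m − ρ_c)/ρ_m.
h = 16.98 km × 0.52/3.21 = 2.75 km.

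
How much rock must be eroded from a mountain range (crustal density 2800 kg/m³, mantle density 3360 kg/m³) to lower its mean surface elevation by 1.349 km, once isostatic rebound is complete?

8.09 km

Net drop Δ = e − u = e − e ρ_c/ρ_m = e (ρ_m − ρ_c)/ρ_m.
e = Δ ρ_m/(ρ_m − ρ_c) = 1.349 km × 3360/560 = 8.09 km.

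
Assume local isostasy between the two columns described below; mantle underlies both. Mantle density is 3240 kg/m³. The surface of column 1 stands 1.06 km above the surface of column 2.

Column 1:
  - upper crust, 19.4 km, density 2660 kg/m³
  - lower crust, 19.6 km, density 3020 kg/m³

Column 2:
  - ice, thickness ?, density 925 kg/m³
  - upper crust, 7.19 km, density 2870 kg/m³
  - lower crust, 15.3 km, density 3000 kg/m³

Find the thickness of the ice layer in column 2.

2.5 km

Take the compensation level at the base of the deeper column (depth z_c below the surface of column 1) and equate Σ ρ_i t_i down to z_c; mantle fills any gap and the z_c terms cancel.
Column 1: 19.4×2660 + 19.6×3020 + (z_c − 39)×3240
Column 2: 1.06×0 + x×925 + 7.19×2870 + 15.3×3000 + (z_c − 1.06 − 22.49 − x)×3240
The z_c×3240 term appears on both sides and cancels. Collect the known terms of each column as K = Σ(ρt)_known − 3240 × (depth of known layers): K_1 = 110796 − 3240×39 = −15564; K_2 = 66535.3 − 3240×(1.06 + 22.49) = −9766.7.
Balance: K_1 = K_2 − x×(3240 − 925), so x = (K_2 − K_1)/(3240 − 925) = 5797.3/2315 = 2.5 km.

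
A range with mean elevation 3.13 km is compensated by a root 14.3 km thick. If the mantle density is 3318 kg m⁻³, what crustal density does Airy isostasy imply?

2720 kg m⁻³

ρ_c h = (ρ_m − ρ_c) r → ρ_c (h + r) = ρ_m r → ρ_c = ρ_m r / (h + r).
ρ_c = 3318 × 14.3 km / (3.13 km + 14.3 km) = 2720 kg m⁻³.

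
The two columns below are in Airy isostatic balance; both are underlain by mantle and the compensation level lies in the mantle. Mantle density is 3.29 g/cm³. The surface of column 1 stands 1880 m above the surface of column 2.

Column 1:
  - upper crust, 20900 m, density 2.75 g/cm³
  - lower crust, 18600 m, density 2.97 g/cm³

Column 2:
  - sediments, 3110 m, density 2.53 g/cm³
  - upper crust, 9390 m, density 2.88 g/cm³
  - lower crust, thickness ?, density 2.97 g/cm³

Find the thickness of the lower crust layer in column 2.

15100 m

Take the compensation level at the base of the deeper column (depth z_c below the surface of column 1) and equate Σ ρ_i t_i down to z_c; mantle fills any gap and the z_c terms cancel.
Column 1: 20900×2.75 + 18600×2.97 + (z_c − 39500)×3.29
Column 2: 1880×0 + 3110×2.53 + 9390×2.88 + x×2.97 + (z_c − 1880 − 12500 − x)×3.29
The z_c×3.29 term appears on both sides and cancels. Collect the known terms of each column as K = Σ(ρt)_known − 3.29 × (depth of known layers): K_1 = 112717 − 3.29×39500 = −17238; K_2 = 34911.5 − 3.29×(1880 + 12500) = −12398.7.
Balance: K_1 = K_2 − x×(3.29 − 2.97), so x = (K_2 − K_1)/(3.29 − 2.97) = 4839.3/0.32 = 15100 m.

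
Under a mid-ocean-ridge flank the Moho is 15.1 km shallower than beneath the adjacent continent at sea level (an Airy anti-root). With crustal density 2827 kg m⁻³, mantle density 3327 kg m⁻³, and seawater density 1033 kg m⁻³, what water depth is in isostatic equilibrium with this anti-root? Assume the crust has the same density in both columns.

4.21 km

Replacing a thickness d of crust by seawater at the top must be balanced by replacing crust with mantle at the base: d (ρ_c − ρ_w) = a (ρ_m − ρ_c).
d = a (ρ_m − ρ_c)/(ρ_c − ρ_w) = 15.1 km × 500/1794 = 4.21 km.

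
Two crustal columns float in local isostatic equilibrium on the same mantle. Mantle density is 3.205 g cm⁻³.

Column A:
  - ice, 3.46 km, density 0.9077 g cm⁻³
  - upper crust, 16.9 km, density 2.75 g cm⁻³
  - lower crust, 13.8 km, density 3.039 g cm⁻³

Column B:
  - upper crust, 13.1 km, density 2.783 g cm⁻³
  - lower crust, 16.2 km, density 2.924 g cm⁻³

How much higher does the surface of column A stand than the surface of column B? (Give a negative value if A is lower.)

2.45 km

For any compensation level in the mantle, the mantle terms cancel and isostasy reduces to e = (Σt_A − Σt_B) − (Σ(ρt)_A − Σ(ρt)_B) / ρ_m.
Σt_A = 34.16 km; Σt_B = 29.3 km; Σ(ρt)_A = 91.553842; Σ(ρt)_B = 83.8261 (in km·g cm⁻³).
e = (34.16 − 29.3) − (91.553842 − 83.8261) / 3.205 = 2.45 km.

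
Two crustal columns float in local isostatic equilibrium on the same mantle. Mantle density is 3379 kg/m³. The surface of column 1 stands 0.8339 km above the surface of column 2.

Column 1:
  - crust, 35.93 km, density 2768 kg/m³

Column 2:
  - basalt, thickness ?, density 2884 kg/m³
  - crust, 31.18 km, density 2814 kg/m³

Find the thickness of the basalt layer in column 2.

Take the compensation level at the base of the deeper column (depth z_c below the surface of column 1) and equate Σ ρ_i t_i down to z_c; mantle fills any gap and the z_c terms cancel.
Column 1: 35.93×2768 + (z_c − 35.93)×3379
Column 2: 0.8339×0 + x×2884 + 31.18×2814 + (z_c − 0.8339 − 31.18 − x)×3379
The z_c×3379 term appears on both sides and cancels. Collect the known terms of each column as K = Σ(ρt)_known − 3379 × (depth of known layers): K_1 = 99454.24 − 3379×35.93 = −21953.23; K_2 = 87740.52 − 3379×(0.8339 + 31.18) = −20434.4481.
Balance: K_1 = K_2 − x×(3379 − 2884), so x = (K_2 − K_1)/(3379 − 2884) = 1518.78/495 = 3.07 km.

3.07 km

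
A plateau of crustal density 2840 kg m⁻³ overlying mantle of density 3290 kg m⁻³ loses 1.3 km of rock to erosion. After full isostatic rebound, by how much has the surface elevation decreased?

0.178 km

Rebound u = e ρ_c/ρ_m = 1.3 km × 2840/3290 = 1.122 km.
Net surface drop = e − u = 1.3 km − 1.122 km = e (ρ_m − ρ_c)/ρ_m = 0.178 km.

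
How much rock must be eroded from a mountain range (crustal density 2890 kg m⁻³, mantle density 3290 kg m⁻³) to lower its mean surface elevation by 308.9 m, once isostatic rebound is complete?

2540 m

Net drop Δ = e − u = e − e ρ_c/ρ_m = e (ρ_m − ρ_c)/ρ_m.
e = Δ ρ_m/(ρ_m − ρ_c) = 308.9 m × 3290/400 = 2540 m.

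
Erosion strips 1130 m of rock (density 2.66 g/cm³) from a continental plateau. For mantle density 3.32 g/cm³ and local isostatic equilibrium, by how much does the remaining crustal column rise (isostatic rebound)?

905 m

Unloading: uplift u = e ρ_c/ρ_m = 1130 m × 2.66/3.32 = 905 m.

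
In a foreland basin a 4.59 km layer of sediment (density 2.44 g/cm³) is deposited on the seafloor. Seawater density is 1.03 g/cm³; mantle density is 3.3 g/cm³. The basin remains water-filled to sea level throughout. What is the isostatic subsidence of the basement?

2.85 km

Submarine loading: the sediment displaces seawater, and the subsidence is in turn flooded, so s (ρ_m − ρ_w) = t (ρ_sed − ρ_w).
s = 4.59 km × (2.44 − 1.03) / (3.3 − 1.03) = 2.85 km.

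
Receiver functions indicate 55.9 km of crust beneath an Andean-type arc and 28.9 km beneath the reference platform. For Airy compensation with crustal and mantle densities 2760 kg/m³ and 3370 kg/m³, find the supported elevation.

Excess crust Δ = 55.9 km − 28.9 km = 27 km, split between elevation h and root r with h + r = Δ.
Airy balance ρ_c h = (ρ_m − ρ_c) r gives r = h ρ_c/(ρ_m − ρ_c), so h (1 + ρ_c/(ρ_m − ρ_c)) = Δ, i.e. h = Δ (ρ_m − ρ_c)/ρ_m.
h = 27 km × 610/3370 = 4.89 km.

4.89 km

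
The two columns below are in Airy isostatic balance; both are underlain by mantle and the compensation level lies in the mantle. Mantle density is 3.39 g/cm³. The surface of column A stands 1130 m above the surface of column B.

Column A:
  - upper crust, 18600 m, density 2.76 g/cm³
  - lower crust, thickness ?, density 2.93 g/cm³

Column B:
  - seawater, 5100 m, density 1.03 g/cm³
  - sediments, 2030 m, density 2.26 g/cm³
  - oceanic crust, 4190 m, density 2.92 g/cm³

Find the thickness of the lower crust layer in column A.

Take the compensation level at the base of the deeper column (depth z_c below the surface of column A) and equate Σ ρ_i t_i down to z_c; mantle fills any gap and the z_c terms cancel.
Column A: 18600×2.76 + x×2.93 + (z_c − 18600 − x)×3.39
Column B: 1130×0 + 5100×1.03 + 2030×2.26 + 4190×2.92 + (z_c − 1130 − 11320)×3.39
The z_c×3.39 term appears on both sides and cancels. Collect the known terms of each column as K = Σ(ρt)_known − 3.39 × (depth of known layers): K_A = 51336 − 3.39×18600 = −11718; K_B = 22075.6 − 3.39×(1130 + 11320) = −20129.9.
Balance: K_A − x×(3.39 − 2.93) = K_B, so x = (K_A − K_B)/(3.39 − 2.93) = 8411.9/0.46 = 18300 m.

18300 m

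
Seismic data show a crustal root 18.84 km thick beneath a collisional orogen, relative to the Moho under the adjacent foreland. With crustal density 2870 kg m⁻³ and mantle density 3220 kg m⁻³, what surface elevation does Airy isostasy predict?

By Archimedes' principle applied to the lithosphere: ρ_c h = (ρ_m − ρ_c) r.
h = r (ρ_m − ρ_c) / ρ_c = 18.84 km × (3220 − 2870) / 2870 = 2.3 km.

2.3 km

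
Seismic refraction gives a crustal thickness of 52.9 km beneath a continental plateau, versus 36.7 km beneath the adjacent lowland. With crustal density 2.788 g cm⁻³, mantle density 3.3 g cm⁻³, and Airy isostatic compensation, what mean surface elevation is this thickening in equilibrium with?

Excess crust Δ = 52.9 km − 36.7 km = 16.2 km, split between elevation h and root r with h + r = Δ.
Airy balance ρ_c h = (ρ_m − ρ_c) r gives r = h ρ_c/(ρ_m − ρ_c), so h (1 + ρ_c/(ρ_m − ρ_c)) = Δ, i.e. h = Δ (ρ_m − ρ_c)/ρ_m.
h = 16.2 km × 0.512/3.3 = 2.51 km.

2.51 km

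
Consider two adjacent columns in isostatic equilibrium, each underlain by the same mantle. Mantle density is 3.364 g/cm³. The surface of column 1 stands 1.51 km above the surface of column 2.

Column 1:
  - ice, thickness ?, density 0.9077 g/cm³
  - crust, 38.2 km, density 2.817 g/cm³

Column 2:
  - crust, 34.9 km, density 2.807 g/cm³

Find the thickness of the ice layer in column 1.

Take the compensation level at the base of the deeper column (depth z_c below the surface of column 1) and equate Σ ρ_i t_i down to z_c; mantle fills any gap and the z_c terms cancel.
Column 1: x×0.9077 + 38.2×2.817 + (z_c − 38.2 − x)×3.364
Column 2: 1.51×0 + 34.9×2.807 + (z_c − 1.51 − 34.9)×3.364
The z_c×3.364 term appears on both sides and cancels. Collect the known terms of each column as K = Σ(ρt)_known − 3.364 × (depth of known layers): K_1 = 107.6094 − 3.364×38.2 = −20.8954; K_2 = 97.9643 − 3.364×(1.51 + 34.9) = −24.51894.
Balance: K_1 − x×(3.364 − 0.9077) = K_2, so x = (K_1 − K_2)/(3.364 − 0.9077) = 3.62354/2.4563 = 1.48 km.

1.48 km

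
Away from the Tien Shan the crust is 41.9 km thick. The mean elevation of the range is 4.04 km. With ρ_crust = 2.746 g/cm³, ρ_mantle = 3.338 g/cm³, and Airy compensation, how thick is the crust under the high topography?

64.7 km

Root depth r = h ρ_c / (ρ_m − ρ_c) = 4.04 km × 2.746 / 0.592 = 18.74 km.
Total thickness = T + h + r = 41.9 km + 4.04 km + 18.74 km = 64.7 km.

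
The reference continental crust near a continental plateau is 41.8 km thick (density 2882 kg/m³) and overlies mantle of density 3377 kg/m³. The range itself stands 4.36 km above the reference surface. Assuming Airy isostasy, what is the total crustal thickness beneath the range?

71.5 km

Root depth r = h ρ_c / (ρ_m − ρ_c) = 4.36 km × 2882 / 495 = 25.38 km.
Total thickness = T + h + r = 41.8 km + 4.36 km + 25.38 km = 71.5 km.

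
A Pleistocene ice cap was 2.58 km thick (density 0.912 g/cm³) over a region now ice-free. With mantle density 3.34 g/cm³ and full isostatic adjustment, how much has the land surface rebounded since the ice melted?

0.704 km

Removing the load lets mantle flow back in; uplift u satisfies ρ_ice t = ρ_m u.
u = t ρ_ice/ρ_m = 2.58 km × 0.912/3.34 = 0.704 km.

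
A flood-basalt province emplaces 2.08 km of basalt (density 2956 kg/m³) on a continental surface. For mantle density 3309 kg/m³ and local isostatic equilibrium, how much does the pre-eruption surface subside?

1.86 km

Subaerial loading: s = t ρ_load / ρ_m.
s = 2.08 km × 2956/3309 = 1.86 km.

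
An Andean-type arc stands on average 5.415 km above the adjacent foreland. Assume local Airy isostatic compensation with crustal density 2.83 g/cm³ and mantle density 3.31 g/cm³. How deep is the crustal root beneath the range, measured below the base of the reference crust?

31.9 km

Balancing pressure at the compensation depth: the weight of the topography is balanced by the buoyancy of the root, ρ_c h = (ρ_m − ρ_c) r.
r = h · ρ_c / (ρ_m − ρ_c) = 5.415 km × 2.83 / (3.31 − 2.83) = 31.9 km.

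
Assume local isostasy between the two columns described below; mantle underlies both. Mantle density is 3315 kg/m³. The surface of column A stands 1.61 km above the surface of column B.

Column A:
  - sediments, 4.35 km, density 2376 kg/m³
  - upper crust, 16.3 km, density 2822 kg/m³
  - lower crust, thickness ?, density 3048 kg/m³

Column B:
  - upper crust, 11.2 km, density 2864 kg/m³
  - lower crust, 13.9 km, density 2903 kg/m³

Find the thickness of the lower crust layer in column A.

Take the compensation level at the base of the deeper column (depth z_c below the surface of column A) and equate Σ ρ_i t_i down to z_c; mantle fills any gap and the z_c terms cancel.
Column A: 4.35×2376 + 16.3×2822 + x×3048 + (z_c − 20.65 − x)×3315
Column B: 1.61×0 + 11.2×2864 + 13.9×2903 + (z_c − 1.61 − 25.1)×3315
The z_c×3315 term appears on both sides and cancels. Collect the known terms of each column as K = Σ(ρt)_known − 3315 × (depth of known layers): K_A = 56334.2 − 3315×20.65 = −12120.55; K_B = 72428.5 − 3315×(1.61 + 25.1) = −16115.15.
Balance: K_A − x×(3315 − 3048) = K_B, so x = (K_A − K_B)/(3315 − 3048) = 3994.6/267 = 15 km.

15 km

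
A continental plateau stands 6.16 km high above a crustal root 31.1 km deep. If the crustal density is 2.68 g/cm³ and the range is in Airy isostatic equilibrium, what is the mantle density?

3.21 g/cm³

Airy balance: ρ_c h = (ρ_m − ρ_c) r → ρ_m = ρ_c (1 + h/r).
ρ_m = 2.68 × (1 + 6.16 km/31.1 km) = 3.21 g/cm³.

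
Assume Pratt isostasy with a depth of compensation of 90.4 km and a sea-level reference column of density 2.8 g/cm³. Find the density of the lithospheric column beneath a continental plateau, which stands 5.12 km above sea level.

Pratt balance: ρ_ref D = ρ (D + h).
ρ = ρ_ref D/(D + h) = 2.8 × 90.4 km/(90.4 km + 5.12 km) = 2.65 g/cm³.

2.65 g/cm³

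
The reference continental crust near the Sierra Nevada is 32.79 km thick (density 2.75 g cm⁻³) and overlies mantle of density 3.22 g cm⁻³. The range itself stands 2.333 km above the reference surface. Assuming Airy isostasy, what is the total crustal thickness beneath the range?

Root depth r = h ρ_c / (ρ_m − ρ_c) = 2.333 km × 2.75 / 0.47 = 13.65 km.
Total thickness = T + h + r = 32.79 km + 2.333 km + 13.65 km = 48.8 km.

48.8 km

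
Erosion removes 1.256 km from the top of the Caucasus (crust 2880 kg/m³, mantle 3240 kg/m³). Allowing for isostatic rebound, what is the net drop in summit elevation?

Rebound u = e ρ_c/ρ_m = 1.256 km × 2880/3240 = 1.116 km.
Net surface drop = e − u = 1.256 km − 1.116 km = e (ρ_m − ρ_c)/ρ_m = 0.14 km.

0.14 km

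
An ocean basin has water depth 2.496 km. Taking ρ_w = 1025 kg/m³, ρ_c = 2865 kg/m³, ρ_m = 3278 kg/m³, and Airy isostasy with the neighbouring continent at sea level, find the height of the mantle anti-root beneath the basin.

11.1 km

By Archimedes' principle applied to the lithosphere: replacing crust with seawater at the top is compensated by replacing crust with mantle at the base: d (ρ_c − ρ_w) = a (ρ_m − ρ_c).
a = d (ρ_c − ρ_w)/(ρ_m − ρ_c) = 2.496 km × 1840/413 = 11.1 km.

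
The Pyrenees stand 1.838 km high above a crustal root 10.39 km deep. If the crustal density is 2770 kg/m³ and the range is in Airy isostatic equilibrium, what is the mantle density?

Airy balance: ρ_c h = (ρ_m − ρ_c) r → ρ_m = ρ_c (1 + h/r).
ρ_m = 2770 × (1 + 1.838 km/10.39 km) = 3260 kg/m³.

3260 kg/m³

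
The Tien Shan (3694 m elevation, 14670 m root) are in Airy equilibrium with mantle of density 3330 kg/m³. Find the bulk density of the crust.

2660 kg/m³

ρ_c h = (ρ_m − ρ_c) r → ρ_c (h + r) = ρ_m r → ρ_c = ρ_m r / (h + r).
ρ_c = 3330 × 14670 m / (3694 m + 14670 m) = 2660 kg/m³.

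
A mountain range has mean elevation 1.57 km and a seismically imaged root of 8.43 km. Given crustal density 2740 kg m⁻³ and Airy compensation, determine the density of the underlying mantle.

3250 kg m⁻³

Airy balance: ρ_c h = (ρ_m − ρ_c) r → ρ_m = ρ_c (1 + h/r).
ρ_m = 2740 × (1 + 1.57 km/8.43 km) = 3250 kg m⁻³.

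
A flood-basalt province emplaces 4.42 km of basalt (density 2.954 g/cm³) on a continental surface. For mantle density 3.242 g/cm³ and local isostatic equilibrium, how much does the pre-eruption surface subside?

Subaerial loading: s = t ρ_load / ρ_m.
s = 4.42 km × 2.954/3.242 = 4.03 km.

4.03 km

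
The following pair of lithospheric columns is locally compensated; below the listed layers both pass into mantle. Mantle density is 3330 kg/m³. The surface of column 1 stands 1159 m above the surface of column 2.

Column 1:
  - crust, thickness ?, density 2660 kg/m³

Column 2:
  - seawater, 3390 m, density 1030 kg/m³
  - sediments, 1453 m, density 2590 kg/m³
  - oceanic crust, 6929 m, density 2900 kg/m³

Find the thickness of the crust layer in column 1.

23400 m

Take the compensation level at the base of the deeper column (depth z_c below the surface of column 1) and equate Σ ρ_i t_i down to z_c; mantle fills any gap and the z_c terms cancel.
Column 1: x×2660 + (z_c − 0 − x)×3330
Column 2: 1159×0 + 3390×1030 + 1453×2590 + 6929×2900 + (z_c − 1159 − 11772)×3330
The z_c×3330 term appears on both sides and cancels. Collect the known terms of each column as K = Σ(ρt)_known − 3330 × (depth of known layers): K_1 = 0 − 3330×0 = 0; K_2 = 27349070 − 3330×(1159 + 11772) = −15711160.
Balance: K_1 − x×(3330 − 2660) = K_2, so x = (K_1 − K_2)/(3330 − 2660) = 15711200/670 = 23400 m.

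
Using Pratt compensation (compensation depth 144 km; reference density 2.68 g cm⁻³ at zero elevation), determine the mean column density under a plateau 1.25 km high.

Pratt balance: ρ_ref D = ρ (D + h).
ρ = ρ_ref D/(D + h) = 2.68 × 144 km/(144 km + 1.25 km) = 2.66 g cm⁻³.

2.66 g cm⁻³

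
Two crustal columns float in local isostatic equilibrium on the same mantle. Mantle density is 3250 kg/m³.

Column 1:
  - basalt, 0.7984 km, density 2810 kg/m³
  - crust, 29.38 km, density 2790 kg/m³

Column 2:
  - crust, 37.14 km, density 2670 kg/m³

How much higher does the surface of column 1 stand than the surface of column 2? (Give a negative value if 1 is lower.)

−2.36 km

For any compensation level in the mantle, the mantle terms cancel and isostasy reduces to e = (Σt_1 − Σt_2) − (Σ(ρt)_1 − Σ(ρt)_2) / ρ_m.
Σt_1 = 30.1784 km; Σt_2 = 37.14 km; Σ(ρt)_1 = 84213.704; Σ(ρt)_2 = 99163.8 (in km·kg/m³).
e = (30.1784 − 37.14) − (84213.704 − 99163.8) / 3250 = −2.36 km.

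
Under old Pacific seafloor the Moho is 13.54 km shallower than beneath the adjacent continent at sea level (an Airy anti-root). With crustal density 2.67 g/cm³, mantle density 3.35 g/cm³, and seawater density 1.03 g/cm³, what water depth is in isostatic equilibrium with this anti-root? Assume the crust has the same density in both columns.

5.61 km

Replacing a thickness d of crust by seawater at the top must be balanced by replacing crust with mantle at the base: d (ρ_c − ρ_w) = a (ρ_m − ρ_c).
d = a (ρ_m − ρ_c)/(ρ_c − ρ_w) = 13.54 km × 0.68/1.64 = 5.61 km.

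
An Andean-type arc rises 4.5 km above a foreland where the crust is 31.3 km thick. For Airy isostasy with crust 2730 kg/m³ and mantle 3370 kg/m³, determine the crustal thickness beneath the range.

Root depth r = h ρ_c / (ρ_m − ρ_c) = 4.5 km × 2730 / 640 = 19.2 km.
Total thickness = T + h + r = 31.3 km + 4.5 km + 19.2 km = 55 km.

55 km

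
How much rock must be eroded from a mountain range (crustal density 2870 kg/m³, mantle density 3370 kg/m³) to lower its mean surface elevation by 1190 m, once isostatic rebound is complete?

8020 m

Net drop Δ = e − u = e − e ρ_c/ρ_m = e (ρ_m − ρ_c)/ρ_m.
e = Δ ρ_m/(ρ_m − ρ_c) = 1190 m × 3370/500 = 8020 m.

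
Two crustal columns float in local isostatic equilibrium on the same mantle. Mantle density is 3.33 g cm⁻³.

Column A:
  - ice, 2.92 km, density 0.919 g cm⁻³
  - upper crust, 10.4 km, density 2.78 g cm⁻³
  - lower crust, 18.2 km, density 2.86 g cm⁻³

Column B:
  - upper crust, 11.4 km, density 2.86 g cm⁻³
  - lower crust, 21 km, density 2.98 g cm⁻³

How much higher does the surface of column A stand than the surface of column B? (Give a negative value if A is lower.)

For any compensation level in the mantle, the mantle terms cancel and isostasy reduces to e = (Σt_A − Σt_B) − (Σ(ρt)_A − Σ(ρt)_B) / ρ_m.
Σt_A = 31.52 km; Σt_B = 32.4 km; Σ(ρt)_A = 83.64748; Σ(ρt)_B = 95.184 (in km·g cm⁻³).
e = (31.52 − 32.4) − (83.64748 − 95.184) / 3.33 = 2.58 km.

2.58 km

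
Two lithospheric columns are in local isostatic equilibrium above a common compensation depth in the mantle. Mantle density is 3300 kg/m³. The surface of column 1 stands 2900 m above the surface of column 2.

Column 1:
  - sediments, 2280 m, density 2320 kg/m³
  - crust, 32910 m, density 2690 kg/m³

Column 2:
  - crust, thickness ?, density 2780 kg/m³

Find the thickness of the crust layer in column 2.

24500 m

Take the compensation level at the base of the deeper column (depth z_c below the surface of column 1) and equate Σ ρ_i t_i down to z_c; mantle fills any gap and the z_c terms cancel.
Column 1: 2280×2320 + 32910×2690 + (z_c − 35190)×3300
Column 2: 2900×0 + x×2780 + (z_c − 2900 − 0 − x)×3300
The z_c×3300 term appears on both sides and cancels. Collect the known terms of each column as K = Σ(ρt)_known − 3300 × (depth of known layers): K_1 = 93817500 − 3300×35190 = −22309500; K_2 = 0 − 3300×(2900 + 0) = −9570000.
Balance: K_1 = K_2 − x×(3300 − 2780), so x = (K_2 − K_1)/(3300 − 2780) = 12739500/520 = 24500 m.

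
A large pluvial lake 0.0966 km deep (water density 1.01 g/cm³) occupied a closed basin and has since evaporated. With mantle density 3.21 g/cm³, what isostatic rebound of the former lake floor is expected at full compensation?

0.0304 km

u = d ρ_w/ρ_m = 0.0966 km × 1.01/3.21 = 0.0304 km.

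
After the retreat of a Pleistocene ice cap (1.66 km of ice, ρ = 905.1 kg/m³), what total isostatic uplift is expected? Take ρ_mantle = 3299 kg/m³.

Removing the load lets mantle flow back in; uplift u satisfies ρ_ice t = ρ_m u.
u = t ρ_ice/ρ_m = 1.66 km × 905.1/3299 = 0.455 km.

0.455 km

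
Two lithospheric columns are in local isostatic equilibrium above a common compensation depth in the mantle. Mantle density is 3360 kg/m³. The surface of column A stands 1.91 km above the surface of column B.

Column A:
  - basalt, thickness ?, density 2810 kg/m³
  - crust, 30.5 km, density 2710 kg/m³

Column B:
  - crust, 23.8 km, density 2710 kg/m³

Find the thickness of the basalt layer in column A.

3.75 km

Take the compensation level at the base of the deeper column (depth z_c below the surface of column A) and equate Σ ρ_i t_i down to z_c; mantle fills any gap and the z_c terms cancel.
Column A: x×2810 + 30.5×2710 + (z_c − 30.5 − x)×3360
Column B: 1.91×0 + 23.8×2710 + (z_c − 1.91 − 23.8)×3360
The z_c×3360 term appears on both sides and cancels. Collect the known terms of each column as K = Σ(ρt)_known − 3360 × (depth of known layers): K_A = 82655 − 3360×30.5 = −19825; K_B = 64498 − 3360×(1.91 + 23.8) = −21887.6.
Balance: K_A − x×(3360 − 2810) = K_B, so x = (K_A − K_B)/(3360 − 2810) = 2062.6/550 = 3.75 km.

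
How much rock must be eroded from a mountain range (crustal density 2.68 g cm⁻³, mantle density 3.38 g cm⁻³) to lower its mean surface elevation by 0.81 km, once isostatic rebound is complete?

Net drop Δ = e − u = e − e ρ_c/ρ_m = e (ρ_m − ρ_c)/ρ_m.
e = Δ ρ_m/(ρ_m − ρ_c) = 0.81 km × 3.38/0.7 = 3.91 km.

3.91 km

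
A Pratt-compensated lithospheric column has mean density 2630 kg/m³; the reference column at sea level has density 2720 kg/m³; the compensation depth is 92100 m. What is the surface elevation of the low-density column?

ρ_ref D = ρ (D + h) → h = D (ρ_ref − ρ)/ρ.
h = 92100 m × (2720 − 2630)/2630 = 3150 m.

3150 m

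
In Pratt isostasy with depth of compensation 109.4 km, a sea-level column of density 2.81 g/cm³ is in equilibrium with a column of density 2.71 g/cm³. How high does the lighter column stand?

ρ_ref D = ρ (D + h) → h = D (ρ_ref − ρ)/ρ.
h = 109.4 km × (2.81 − 2.71)/2.71 = 4.04 km.

4.04 km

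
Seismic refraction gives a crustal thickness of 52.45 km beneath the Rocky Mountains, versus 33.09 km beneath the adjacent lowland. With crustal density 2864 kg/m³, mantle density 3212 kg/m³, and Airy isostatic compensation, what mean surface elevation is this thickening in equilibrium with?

2.1 km

Excess crust Δ = 52.45 km − 33.09 km = 19.36 km, split between elevation h and root r with h + r = Δ.
Airy balance ρ_c h = (ρ_m − ρ_c) r gives r = h ρ_c/(ρ_m − ρ_c), so h (1 + ρ_c/(ρ_m − ρ_c)) = Δ, i.e. h = Δ (ρ_m − ρ_c)/ρ_m.
h = 19.36 km × 348/3212 = 2.1 km.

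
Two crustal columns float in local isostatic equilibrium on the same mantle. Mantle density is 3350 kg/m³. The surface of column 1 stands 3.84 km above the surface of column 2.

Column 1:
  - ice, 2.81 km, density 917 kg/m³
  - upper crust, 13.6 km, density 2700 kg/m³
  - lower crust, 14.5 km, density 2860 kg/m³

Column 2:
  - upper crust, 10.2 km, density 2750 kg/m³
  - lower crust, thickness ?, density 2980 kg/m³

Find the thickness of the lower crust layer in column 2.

10.3 km

Take the compensation level at the base of the deeper column (depth z_c below the surface of column 1) and equate Σ ρ_i t_i down to z_c; mantle fills any gap and the z_c terms cancel.
Column 1: 2.81×917 + 13.6×2700 + 14.5×2860 + (z_c − 30.91)×3350
Column 2: 3.84×0 + 10.2×2750 + x×2980 + (z_c − 3.84 − 10.2 − x)×3350
The z_c×3350 term appears on both sides and cancels. Collect the known terms of each column as K = Σ(ρt)_known − 3350 × (depth of known layers): K_1 = 80766.77 − 3350×30.91 = −22781.73; K_2 = 28050 − 3350×(3.84 + 10.2) = −18984.
Balance: K_1 = K_2 − x×(3350 − 2980), so x = (K_2 − K_1)/(3350 − 2980) = 3797.73/370 = 10.3 km.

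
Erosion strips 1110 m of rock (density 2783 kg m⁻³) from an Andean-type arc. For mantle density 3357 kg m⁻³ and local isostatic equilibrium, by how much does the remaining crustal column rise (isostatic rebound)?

Unloading: uplift u = e ρ_c/ρ_m = 1110 m × 2783/3357 = 920 m.

920 m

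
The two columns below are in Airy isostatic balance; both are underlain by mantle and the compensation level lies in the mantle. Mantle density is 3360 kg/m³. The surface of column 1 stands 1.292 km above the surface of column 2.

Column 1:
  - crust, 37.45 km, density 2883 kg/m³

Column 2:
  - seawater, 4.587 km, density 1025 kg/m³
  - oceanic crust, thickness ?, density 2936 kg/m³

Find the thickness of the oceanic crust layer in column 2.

6.63 km

Take the compensation level at the base of the deeper column (depth z_c below the surface of column 1) and equate Σ ρ_i t_i down to z_c; mantle fills any gap and the z_c terms cancel.
Column 1: 37.45×2883 + (z_c − 37.45)×3360
Column 2: 1.292×0 + 4.587×1025 + x×2936 + (z_c − 1.292 − 4.587 − x)×3360
The z_c×3360 term appears on both sides and cancels. Collect the known terms of each column as K = Σ(ρt)_known − 3360 × (depth of known layers): K_1 = 107968.35 − 3360×37.45 = −17863.65; K_2 = 4701.675 − 3360×(1.292 + 4.587) = −15051.765.
Balance: K_1 = K_2 − x×(3360 − 2936), so x = (K_2 − K_1)/(3360 − 2936) = 2811.89/424 = 6.63 km.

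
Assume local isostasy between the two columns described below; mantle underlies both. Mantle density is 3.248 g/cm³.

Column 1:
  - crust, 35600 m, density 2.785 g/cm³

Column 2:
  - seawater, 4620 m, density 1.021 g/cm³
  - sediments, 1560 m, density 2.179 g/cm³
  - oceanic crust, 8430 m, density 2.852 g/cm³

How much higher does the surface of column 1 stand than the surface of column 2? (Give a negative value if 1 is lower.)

For any compensation level in the mantle, the mantle terms cancel and isostasy reduces to e = (Σt_1 − Σt_2) − (Σ(ρt)_1 − Σ(ρt)_2) / ρ_m.
Σt_1 = 35600 m; Σt_2 = 14610 m; Σ(ρt)_1 = 99146; Σ(ρt)_2 = 32158.62 (in m·g/cm³).
e = (35600 − 14610) − (99146 − 32158.62) / 3.248 = 366 m.

366 m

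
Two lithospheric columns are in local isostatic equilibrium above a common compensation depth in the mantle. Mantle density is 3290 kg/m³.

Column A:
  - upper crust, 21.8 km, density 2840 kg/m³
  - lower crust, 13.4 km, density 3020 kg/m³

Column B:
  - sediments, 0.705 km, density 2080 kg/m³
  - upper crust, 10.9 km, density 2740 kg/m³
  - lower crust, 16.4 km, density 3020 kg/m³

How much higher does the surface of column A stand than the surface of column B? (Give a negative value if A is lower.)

0.654 km

For any compensation level in the mantle, the mantle terms cancel and isostasy reduces to e = (Σt_A − Σt_B) − (Σ(ρt)_A − Σ(ρt)_B) / ρ_m.
Σt_A = 35.2 km; Σt_B = 28.005 km; Σ(ρt)_A = 102380; Σ(ρt)_B = 80860.4 (in km·kg/m³).
e = (35.2 − 28.005) − (102380 − 80860.4) / 3290 = 0.654 km.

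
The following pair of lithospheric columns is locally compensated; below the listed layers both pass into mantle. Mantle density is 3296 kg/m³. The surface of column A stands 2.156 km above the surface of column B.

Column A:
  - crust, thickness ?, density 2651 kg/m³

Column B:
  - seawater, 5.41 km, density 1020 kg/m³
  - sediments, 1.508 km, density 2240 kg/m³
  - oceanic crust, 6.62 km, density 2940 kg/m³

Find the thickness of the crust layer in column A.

Take the compensation level at the base of the deeper column (depth z_c below the surface of column A) and equate Σ ρ_i t_i down to z_c; mantle fills any gap and the z_c terms cancel.
Column A: x×2651 + (z_c − 0 − x)×3296
Column B: 2.156×0 + 5.41×1020 + 1.508×2240 + 6.62×2940 + (z_c − 2.156 − 13.538)×3296
The z_c×3296 term appears on both sides and cancels. Collect the known terms of each column as K = Σ(ρt)_known − 3296 × (depth of known layers): K_A = 0 − 3296×0 = 0; K_B = 28358.92 − 3296×(2.156 + 13.538) = −23368.504.
Balance: K_A − x×(3296 − 2651) = K_B, so x = (K_A − K_B)/(3296 − 2651) = 23368.5/645 = 36.2 km.

36.2 km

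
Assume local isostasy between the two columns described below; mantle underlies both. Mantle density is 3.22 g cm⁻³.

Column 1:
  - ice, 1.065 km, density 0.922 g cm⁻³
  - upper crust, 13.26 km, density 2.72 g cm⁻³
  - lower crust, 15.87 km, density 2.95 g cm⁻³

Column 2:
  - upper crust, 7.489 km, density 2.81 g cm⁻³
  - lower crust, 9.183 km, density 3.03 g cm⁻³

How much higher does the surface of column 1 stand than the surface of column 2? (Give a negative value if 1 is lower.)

2.65 km

For any compensation level in the mantle, the mantle terms cancel and isostasy reduces to e = (Σt_1 − Σt_2) − (Σ(ρt)_1 − Σ(ρt)_2) / ρ_m.
Σt_1 = 30.195 km; Σt_2 = 16.672 km; Σ(ρt)_1 = 83.86563; Σ(ρt)_2 = 48.86858 (in km·g cm⁻³).
e = (30.195 − 16.672) − (83.86563 − 48.86858) / 3.22 = 2.65 km.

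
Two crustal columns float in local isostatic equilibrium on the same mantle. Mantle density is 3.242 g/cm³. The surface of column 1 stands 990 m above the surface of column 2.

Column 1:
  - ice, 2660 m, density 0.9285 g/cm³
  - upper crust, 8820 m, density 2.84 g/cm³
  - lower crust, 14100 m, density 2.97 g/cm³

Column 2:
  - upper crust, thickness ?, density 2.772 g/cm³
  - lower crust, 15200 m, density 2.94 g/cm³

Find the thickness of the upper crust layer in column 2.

Take the compensation level at the base of the deeper column (depth z_c below the surface of column 1) and equate Σ ρ_i t_i down to z_c; mantle fills any gap and the z_c terms cancel.
Column 1: 2660×0.9285 + 8820×2.84 + 14100×2.97 + (z_c − 25580)×3.242
Column 2: 990×0 + x×2.772 + 15200×2.94 + (z_c − 990 − 15200 − x)×3.242
The z_c×3.242 term appears on both sides and cancels. Collect the known terms of each column as K = Σ(ρt)_known − 3.242 × (depth of known layers): K_1 = 69395.61 − 3.242×25580 = −13534.75; K_2 = 44688 − 3.242×(990 + 15200) = −7799.98.
Balance: K_1 = K_2 − x×(3.242 − 2.772), so x = (K_2 − K_1)/(3.242 − 2.772) = 5734.77/0.47 = 12200 m.

12200 m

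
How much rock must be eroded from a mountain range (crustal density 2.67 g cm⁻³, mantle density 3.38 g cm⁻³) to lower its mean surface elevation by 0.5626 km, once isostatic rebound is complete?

Net drop Δ = e − u = e − e ρ_c/ρ_m = e (ρ_m − ρ_c)/ρ_m.
e = Δ ρ_m/(ρ_m − ρ_c) = 0.5626 km × 3.38/0.71 = 2.68 km.

2.68 km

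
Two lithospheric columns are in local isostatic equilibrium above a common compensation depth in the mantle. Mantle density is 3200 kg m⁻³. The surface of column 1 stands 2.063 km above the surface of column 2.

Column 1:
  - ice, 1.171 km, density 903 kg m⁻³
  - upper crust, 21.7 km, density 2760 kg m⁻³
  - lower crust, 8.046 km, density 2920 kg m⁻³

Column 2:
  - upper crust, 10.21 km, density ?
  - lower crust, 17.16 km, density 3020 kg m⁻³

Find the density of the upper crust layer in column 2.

2730 kg m⁻³

Take the compensation level at the base of the deeper column (depth z_c below the surface of column 1) and equate Σ ρ_i t_i down to z_c; mantle fills any gap and the z_c terms cancel.
Column 1: 1.171×903 + 21.7×2760 + 8.046×2920 + (z_c − 30.917)×3200
Column 2: 2.063×0 + 10.21×ρ + 17.16×3020 + (z_c − 2.063 − 27.37)×3200
The z_c×3200 term appears on both sides and cancels. Collect the known terms of each column as K = Σ(ρt)_known − 3200 × (depth of known layers): K_1 = 84443.733 − 3200×30.917 = −14490.667; K_2 = 51823.2 − 3200×(2.063 + 27.37) = −42362.4.
Balance: K_1 = K_2 + 10.21×ρ, so ρ = (K_1 − K_2)/10.21 = 27871.7/10.21 = 2730 kg m⁻³.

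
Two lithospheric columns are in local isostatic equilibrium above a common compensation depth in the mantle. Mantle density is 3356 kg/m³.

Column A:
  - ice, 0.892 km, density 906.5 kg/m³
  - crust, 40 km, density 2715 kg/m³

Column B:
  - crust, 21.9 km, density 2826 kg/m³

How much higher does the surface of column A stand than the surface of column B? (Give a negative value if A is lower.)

4.83 km

For any compensation level in the mantle, the mantle terms cancel and isostasy reduces to e = (Σt_A − Σt_B) − (Σ(ρt)_A − Σ(ρt)_B) / ρ_m.
Σt_A = 40.892 km; Σt_B = 21.9 km; Σ(ρt)_A = 109408.598; Σ(ρt)_B = 61889.4 (in km·kg/m³).
e = (40.892 − 21.9) − (109408.598 − 61889.4) / 3356 = 4.83 km.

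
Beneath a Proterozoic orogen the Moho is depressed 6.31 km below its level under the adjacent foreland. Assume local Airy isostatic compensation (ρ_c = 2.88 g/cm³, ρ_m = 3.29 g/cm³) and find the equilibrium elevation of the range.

Isostatic balance requires: ρ_c h = (ρ_m − ρ_c) r.
h = r (ρ_m − ρ_c) / ρ_c = 6.31 km × (3.29 − 2.88) / 2.88 = 0.898 km.

0.898 km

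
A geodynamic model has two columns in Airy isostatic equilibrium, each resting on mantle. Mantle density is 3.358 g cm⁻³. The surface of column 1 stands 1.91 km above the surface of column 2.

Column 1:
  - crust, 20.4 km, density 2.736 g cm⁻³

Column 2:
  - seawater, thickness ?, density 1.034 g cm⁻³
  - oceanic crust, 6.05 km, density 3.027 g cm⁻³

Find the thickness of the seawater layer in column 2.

1.84 km

Take the compensation level at the base of the deeper column (depth z_c below the surface of column 1) and equate Σ ρ_i t_i down to z_c; mantle fills any gap and the z_c terms cancel.
Column 1: 20.4×2.736 + (z_c − 20.4)×3.358
Column 2: 1.91×0 + x×1.034 + 6.05×3.027 + (z_c − 1.91 − 6.05 − x)×3.358
The z_c×3.358 term appears on both sides and cancels. Collect the known terms of each column as K = Σ(ρt)_known − 3.358 × (depth of known layers): K_1 = 55.8144 − 3.358×20.4 = −12.6888; K_2 = 18.31335 − 3.358×(1.91 + 6.05) = −8.41633.
Balance: K_1 = K_2 − x×(3.358 − 1.034), so x = (K_2 − K_1)/(3.358 − 1.034) = 4.27247/2.324 = 1.84 km.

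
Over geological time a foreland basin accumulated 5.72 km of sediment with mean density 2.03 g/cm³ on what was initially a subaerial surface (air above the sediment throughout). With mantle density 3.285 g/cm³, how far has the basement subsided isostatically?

3.53 km

Subaerial load: s = t ρ_sed / ρ_m = 5.72 km × 2.03/3.285 = 3.53 km.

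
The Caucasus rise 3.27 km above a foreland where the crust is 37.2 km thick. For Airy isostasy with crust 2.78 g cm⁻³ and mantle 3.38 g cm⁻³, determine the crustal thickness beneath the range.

Root depth r = h ρ_c / (ρ_m − ρ_c) = 3.27 km × 2.78 / 0.6 = 15.15 km.
Total thickness = T + h + r = 37.2 km + 3.27 km + 15.15 km = 55.6 km.

55.6 km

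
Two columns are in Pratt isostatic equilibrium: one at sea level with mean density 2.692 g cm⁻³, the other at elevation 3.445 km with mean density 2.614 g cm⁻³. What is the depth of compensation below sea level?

ρ_ref D = ρ (D + h) → D (ρ_ref − ρ) = ρ h.
D = ρ h/(ρ_ref − ρ) = 2.614 × 3.445 km/(2.692 − 2.614) = 115 km.

115 km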